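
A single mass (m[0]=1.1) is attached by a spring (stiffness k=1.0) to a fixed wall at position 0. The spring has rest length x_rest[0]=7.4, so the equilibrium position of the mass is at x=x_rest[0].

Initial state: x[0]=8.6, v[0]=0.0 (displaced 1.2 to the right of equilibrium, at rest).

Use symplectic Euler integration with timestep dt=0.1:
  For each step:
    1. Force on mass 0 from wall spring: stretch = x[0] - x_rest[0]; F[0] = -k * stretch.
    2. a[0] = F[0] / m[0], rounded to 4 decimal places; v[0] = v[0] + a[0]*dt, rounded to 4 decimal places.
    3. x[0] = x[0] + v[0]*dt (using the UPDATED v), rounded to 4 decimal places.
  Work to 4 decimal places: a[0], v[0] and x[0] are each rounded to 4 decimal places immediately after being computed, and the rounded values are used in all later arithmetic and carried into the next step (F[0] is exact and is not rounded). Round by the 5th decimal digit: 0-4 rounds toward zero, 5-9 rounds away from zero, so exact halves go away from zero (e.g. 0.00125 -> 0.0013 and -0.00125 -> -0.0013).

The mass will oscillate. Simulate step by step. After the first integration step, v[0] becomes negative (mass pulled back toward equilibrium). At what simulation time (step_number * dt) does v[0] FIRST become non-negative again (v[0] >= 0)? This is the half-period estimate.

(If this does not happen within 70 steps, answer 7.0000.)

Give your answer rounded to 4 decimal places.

Answer: 3.3000

Derivation:
Step 0: x=[8.6000] v=[0.0000]
Step 1: x=[8.5891] v=[-0.1091]
Step 2: x=[8.5674] v=[-0.2172]
Step 3: x=[8.5351] v=[-0.3233]
Step 4: x=[8.4925] v=[-0.4265]
Step 5: x=[8.4399] v=[-0.5258]
Step 6: x=[8.3779] v=[-0.6203]
Step 7: x=[8.3070] v=[-0.7092]
Step 8: x=[8.2278] v=[-0.7917]
Step 9: x=[8.1411] v=[-0.8670]
Step 10: x=[8.0477] v=[-0.9344]
Step 11: x=[7.9484] v=[-0.9933]
Step 12: x=[7.8441] v=[-1.0432]
Step 13: x=[7.7357] v=[-1.0836]
Step 14: x=[7.6243] v=[-1.1141]
Step 15: x=[7.5109] v=[-1.1345]
Step 16: x=[7.3964] v=[-1.1446]
Step 17: x=[7.2820] v=[-1.1443]
Step 18: x=[7.1686] v=[-1.1336]
Step 19: x=[7.0573] v=[-1.1126]
Step 20: x=[6.9492] v=[-1.0815]
Step 21: x=[6.8452] v=[-1.0405]
Step 22: x=[6.7462] v=[-0.9901]
Step 23: x=[6.6531] v=[-0.9307]
Step 24: x=[6.5668] v=[-0.8628]
Step 25: x=[6.4881] v=[-0.7871]
Step 26: x=[6.4177] v=[-0.7042]
Step 27: x=[6.3562] v=[-0.6149]
Step 28: x=[6.3042] v=[-0.5200]
Step 29: x=[6.2622] v=[-0.4204]
Step 30: x=[6.2305] v=[-0.3170]
Step 31: x=[6.2094] v=[-0.2107]
Step 32: x=[6.1992] v=[-0.1025]
Step 33: x=[6.1999] v=[0.0067]
First v>=0 after going negative at step 33, time=3.3000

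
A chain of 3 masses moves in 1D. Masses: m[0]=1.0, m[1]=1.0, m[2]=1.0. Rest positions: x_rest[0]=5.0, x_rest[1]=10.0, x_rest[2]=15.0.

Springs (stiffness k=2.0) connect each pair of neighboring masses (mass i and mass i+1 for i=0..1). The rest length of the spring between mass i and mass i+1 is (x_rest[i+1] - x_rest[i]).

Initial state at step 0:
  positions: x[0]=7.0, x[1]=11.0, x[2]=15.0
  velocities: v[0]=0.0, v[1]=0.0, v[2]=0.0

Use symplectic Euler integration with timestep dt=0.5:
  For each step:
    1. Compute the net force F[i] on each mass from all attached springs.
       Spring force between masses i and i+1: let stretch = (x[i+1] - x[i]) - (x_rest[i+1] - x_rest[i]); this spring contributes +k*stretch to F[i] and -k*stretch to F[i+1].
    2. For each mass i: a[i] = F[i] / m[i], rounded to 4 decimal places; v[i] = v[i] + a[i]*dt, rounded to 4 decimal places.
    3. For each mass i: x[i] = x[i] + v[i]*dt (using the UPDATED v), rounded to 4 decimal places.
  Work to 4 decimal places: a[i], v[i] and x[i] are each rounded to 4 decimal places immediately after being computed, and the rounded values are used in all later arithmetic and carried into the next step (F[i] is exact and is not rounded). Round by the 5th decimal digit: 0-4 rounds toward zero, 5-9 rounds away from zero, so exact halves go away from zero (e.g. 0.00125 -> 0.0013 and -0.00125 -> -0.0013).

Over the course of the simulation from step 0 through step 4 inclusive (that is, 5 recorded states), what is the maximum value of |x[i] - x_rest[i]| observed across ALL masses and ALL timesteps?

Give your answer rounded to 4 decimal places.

Answer: 2.0625

Derivation:
Step 0: x=[7.0000 11.0000 15.0000] v=[0.0000 0.0000 0.0000]
Step 1: x=[6.5000 11.0000 15.5000] v=[-1.0000 0.0000 1.0000]
Step 2: x=[5.7500 11.0000 16.2500] v=[-1.5000 0.0000 1.5000]
Step 3: x=[5.1250 11.0000 16.8750] v=[-1.2500 0.0000 1.2500]
Step 4: x=[4.9375 11.0000 17.0625] v=[-0.3750 0.0000 0.3750]
Max displacement = 2.0625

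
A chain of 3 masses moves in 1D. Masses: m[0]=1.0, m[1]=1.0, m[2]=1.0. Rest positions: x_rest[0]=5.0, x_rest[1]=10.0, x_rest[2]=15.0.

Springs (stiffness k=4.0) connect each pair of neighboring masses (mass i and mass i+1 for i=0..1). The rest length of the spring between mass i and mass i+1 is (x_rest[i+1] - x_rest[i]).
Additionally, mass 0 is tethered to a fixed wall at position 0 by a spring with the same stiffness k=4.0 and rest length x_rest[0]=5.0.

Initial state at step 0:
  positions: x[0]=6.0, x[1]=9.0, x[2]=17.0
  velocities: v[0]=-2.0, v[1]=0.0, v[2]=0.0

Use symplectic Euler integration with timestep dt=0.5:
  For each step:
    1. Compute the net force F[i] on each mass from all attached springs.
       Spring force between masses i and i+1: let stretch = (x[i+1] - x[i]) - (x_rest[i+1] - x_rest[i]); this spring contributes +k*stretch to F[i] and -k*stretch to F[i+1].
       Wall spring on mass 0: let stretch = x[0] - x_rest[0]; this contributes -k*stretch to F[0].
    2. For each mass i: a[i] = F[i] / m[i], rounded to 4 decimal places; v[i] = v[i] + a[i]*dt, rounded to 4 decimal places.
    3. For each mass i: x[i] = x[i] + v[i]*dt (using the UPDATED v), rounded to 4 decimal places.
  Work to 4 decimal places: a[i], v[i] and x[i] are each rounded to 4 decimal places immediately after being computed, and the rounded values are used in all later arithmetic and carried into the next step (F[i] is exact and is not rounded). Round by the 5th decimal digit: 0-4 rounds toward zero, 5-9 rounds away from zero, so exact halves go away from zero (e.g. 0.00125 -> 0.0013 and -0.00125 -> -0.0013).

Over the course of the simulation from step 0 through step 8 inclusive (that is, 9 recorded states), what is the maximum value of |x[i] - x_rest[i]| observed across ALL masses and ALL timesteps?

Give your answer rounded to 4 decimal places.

Step 0: x=[6.0000 9.0000 17.0000] v=[-2.0000 0.0000 0.0000]
Step 1: x=[2.0000 14.0000 14.0000] v=[-8.0000 10.0000 -6.0000]
Step 2: x=[8.0000 7.0000 16.0000] v=[12.0000 -14.0000 4.0000]
Step 3: x=[5.0000 10.0000 14.0000] v=[-6.0000 6.0000 -4.0000]
Step 4: x=[2.0000 12.0000 13.0000] v=[-6.0000 4.0000 -2.0000]
Step 5: x=[7.0000 5.0000 16.0000] v=[10.0000 -14.0000 6.0000]
Step 6: x=[3.0000 11.0000 13.0000] v=[-8.0000 12.0000 -6.0000]
Step 7: x=[4.0000 11.0000 13.0000] v=[2.0000 0.0000 0.0000]
Step 8: x=[8.0000 6.0000 16.0000] v=[8.0000 -10.0000 6.0000]
Max displacement = 5.0000

Answer: 5.0000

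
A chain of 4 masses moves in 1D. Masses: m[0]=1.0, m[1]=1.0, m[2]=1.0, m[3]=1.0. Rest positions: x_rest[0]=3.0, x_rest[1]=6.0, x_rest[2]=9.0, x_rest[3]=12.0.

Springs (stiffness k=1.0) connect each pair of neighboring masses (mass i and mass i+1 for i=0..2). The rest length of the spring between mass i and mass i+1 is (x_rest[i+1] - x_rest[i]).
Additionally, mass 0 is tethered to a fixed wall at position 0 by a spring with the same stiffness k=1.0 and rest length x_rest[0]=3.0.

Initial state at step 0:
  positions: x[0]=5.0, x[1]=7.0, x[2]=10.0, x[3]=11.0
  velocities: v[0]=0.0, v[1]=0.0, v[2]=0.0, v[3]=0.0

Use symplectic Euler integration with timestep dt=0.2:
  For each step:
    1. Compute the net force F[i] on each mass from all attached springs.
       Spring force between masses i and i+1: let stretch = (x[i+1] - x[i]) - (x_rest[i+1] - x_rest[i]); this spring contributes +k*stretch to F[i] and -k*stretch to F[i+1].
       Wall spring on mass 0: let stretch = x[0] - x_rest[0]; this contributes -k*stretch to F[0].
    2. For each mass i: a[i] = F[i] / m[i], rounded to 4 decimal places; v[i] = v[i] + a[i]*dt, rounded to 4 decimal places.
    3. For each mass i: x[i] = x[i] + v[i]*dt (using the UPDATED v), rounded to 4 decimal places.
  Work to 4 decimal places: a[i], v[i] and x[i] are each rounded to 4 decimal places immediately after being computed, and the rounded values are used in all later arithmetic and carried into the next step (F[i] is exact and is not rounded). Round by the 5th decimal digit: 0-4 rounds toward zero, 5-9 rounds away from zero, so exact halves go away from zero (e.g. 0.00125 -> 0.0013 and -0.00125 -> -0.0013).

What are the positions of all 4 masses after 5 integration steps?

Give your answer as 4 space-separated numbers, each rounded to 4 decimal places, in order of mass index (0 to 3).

Step 0: x=[5.0000 7.0000 10.0000 11.0000] v=[0.0000 0.0000 0.0000 0.0000]
Step 1: x=[4.8800 7.0400 9.9200 11.0800] v=[-0.6000 0.2000 -0.4000 0.4000]
Step 2: x=[4.6512 7.1088 9.7712 11.2336] v=[-1.1440 0.3440 -0.7440 0.7680]
Step 3: x=[4.3347 7.1858 9.5744 11.4487] v=[-1.5827 0.3850 -0.9840 1.0755]
Step 4: x=[3.9588 7.2443 9.3570 11.7088] v=[-1.8794 0.2925 -1.0869 1.3006]
Step 5: x=[3.5560 7.2559 9.1492 11.9948] v=[-2.0141 0.0579 -1.0391 1.4302]

Answer: 3.5560 7.2559 9.1492 11.9948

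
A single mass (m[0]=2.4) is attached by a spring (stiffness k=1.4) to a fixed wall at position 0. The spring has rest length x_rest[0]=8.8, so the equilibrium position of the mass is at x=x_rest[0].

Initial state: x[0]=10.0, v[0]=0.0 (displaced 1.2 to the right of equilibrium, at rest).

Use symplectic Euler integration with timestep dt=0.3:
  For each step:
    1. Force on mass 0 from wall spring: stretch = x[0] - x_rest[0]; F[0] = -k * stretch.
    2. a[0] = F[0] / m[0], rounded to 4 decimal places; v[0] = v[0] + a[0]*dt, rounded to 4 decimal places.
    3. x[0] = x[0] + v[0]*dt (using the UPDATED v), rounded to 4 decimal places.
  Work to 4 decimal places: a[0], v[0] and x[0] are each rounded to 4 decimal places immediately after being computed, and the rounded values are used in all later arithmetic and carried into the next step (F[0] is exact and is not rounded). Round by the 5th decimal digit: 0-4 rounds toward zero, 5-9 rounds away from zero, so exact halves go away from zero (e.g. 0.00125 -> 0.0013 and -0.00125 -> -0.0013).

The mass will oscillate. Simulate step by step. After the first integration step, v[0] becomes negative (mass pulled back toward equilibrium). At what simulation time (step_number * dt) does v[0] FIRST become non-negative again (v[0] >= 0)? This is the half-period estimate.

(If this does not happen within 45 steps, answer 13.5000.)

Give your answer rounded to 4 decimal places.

Step 0: x=[10.0000] v=[0.0000]
Step 1: x=[9.9370] v=[-0.2100]
Step 2: x=[9.8143] v=[-0.4090]
Step 3: x=[9.6384] v=[-0.5865]
Step 4: x=[9.4184] v=[-0.7332]
Step 5: x=[9.1660] v=[-0.8414]
Step 6: x=[8.8944] v=[-0.9055]
Step 7: x=[8.6178] v=[-0.9220]
Step 8: x=[8.3508] v=[-0.8901]
Step 9: x=[8.1074] v=[-0.8115]
Step 10: x=[7.9003] v=[-0.6903]
Step 11: x=[7.7404] v=[-0.5329]
Step 12: x=[7.6362] v=[-0.3475]
Step 13: x=[7.5931] v=[-0.1438]
Step 14: x=[7.6133] v=[0.0674]
First v>=0 after going negative at step 14, time=4.2000

Answer: 4.2000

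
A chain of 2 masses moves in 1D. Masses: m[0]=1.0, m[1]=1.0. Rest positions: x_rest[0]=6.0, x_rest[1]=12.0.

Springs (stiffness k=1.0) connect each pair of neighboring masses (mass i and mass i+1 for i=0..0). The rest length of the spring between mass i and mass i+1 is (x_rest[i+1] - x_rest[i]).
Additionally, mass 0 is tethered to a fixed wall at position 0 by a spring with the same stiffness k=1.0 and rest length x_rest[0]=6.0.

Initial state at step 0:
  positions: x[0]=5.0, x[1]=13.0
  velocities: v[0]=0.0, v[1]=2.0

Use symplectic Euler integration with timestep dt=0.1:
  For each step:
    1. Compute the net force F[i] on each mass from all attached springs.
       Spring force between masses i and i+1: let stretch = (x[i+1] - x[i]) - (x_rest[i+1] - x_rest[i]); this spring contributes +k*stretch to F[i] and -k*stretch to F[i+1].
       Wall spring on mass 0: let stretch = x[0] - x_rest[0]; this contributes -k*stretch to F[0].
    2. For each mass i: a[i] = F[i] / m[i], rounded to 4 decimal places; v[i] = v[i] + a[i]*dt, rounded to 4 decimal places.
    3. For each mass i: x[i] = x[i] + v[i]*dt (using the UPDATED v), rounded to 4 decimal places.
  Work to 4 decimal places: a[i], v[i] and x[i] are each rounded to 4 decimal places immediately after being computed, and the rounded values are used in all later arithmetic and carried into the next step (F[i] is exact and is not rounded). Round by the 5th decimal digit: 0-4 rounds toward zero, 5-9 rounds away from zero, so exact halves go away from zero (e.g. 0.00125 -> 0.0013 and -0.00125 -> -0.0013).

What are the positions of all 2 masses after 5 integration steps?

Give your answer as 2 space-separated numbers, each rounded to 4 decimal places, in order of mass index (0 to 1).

Step 0: x=[5.0000 13.0000] v=[0.0000 2.0000]
Step 1: x=[5.0300 13.1800] v=[0.3000 1.8000]
Step 2: x=[5.0912 13.3385] v=[0.6120 1.5850]
Step 3: x=[5.1840 13.4745] v=[0.9276 1.3603]
Step 4: x=[5.3078 13.5876] v=[1.2383 1.1313]
Step 5: x=[5.4614 13.6779] v=[1.5355 0.9033]

Answer: 5.4614 13.6779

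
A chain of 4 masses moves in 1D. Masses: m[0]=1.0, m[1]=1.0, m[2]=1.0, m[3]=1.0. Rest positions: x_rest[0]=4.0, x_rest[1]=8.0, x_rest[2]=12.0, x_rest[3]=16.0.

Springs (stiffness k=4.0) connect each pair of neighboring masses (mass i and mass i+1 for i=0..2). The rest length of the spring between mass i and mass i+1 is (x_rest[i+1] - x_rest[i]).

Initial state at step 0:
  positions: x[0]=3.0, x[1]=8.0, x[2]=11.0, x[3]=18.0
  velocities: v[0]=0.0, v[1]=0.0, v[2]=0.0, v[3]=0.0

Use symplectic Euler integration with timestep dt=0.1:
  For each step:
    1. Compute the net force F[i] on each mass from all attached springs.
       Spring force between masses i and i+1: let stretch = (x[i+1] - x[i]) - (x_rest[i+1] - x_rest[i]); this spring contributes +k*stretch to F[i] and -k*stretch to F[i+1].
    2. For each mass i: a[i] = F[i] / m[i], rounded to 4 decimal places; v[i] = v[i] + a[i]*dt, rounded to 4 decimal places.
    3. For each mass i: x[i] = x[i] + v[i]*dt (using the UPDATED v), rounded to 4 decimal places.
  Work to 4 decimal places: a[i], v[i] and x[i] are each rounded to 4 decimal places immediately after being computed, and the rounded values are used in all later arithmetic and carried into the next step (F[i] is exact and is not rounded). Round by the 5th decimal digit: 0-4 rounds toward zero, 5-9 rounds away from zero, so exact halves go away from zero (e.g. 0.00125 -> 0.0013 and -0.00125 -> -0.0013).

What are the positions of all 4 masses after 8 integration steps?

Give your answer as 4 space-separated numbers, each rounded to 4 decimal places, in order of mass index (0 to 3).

Step 0: x=[3.0000 8.0000 11.0000 18.0000] v=[0.0000 0.0000 0.0000 0.0000]
Step 1: x=[3.0400 7.9200 11.1600 17.8800] v=[0.4000 -0.8000 1.6000 -1.2000]
Step 2: x=[3.1152 7.7744 11.4592 17.6512] v=[0.7520 -1.4560 2.9920 -2.2880]
Step 3: x=[3.2168 7.5898 11.8587 17.3347] v=[1.0157 -1.8458 3.9949 -3.1648]
Step 4: x=[3.3333 7.4011 12.3065 16.9592] v=[1.1649 -1.8874 4.4777 -3.7552]
Step 5: x=[3.4525 7.2459 12.7442 16.5576] v=[1.1920 -1.5524 4.3766 -4.0163]
Step 6: x=[3.5634 7.1589 13.1145 16.1634] v=[1.1094 -0.8704 3.7026 -3.9417]
Step 7: x=[3.6582 7.1663 13.3685 15.8073] v=[0.9476 0.0736 2.5399 -3.5613]
Step 8: x=[3.7333 7.2814 13.4720 15.5136] v=[0.7508 1.1512 1.0345 -2.9368]

Answer: 3.7333 7.2814 13.4720 15.5136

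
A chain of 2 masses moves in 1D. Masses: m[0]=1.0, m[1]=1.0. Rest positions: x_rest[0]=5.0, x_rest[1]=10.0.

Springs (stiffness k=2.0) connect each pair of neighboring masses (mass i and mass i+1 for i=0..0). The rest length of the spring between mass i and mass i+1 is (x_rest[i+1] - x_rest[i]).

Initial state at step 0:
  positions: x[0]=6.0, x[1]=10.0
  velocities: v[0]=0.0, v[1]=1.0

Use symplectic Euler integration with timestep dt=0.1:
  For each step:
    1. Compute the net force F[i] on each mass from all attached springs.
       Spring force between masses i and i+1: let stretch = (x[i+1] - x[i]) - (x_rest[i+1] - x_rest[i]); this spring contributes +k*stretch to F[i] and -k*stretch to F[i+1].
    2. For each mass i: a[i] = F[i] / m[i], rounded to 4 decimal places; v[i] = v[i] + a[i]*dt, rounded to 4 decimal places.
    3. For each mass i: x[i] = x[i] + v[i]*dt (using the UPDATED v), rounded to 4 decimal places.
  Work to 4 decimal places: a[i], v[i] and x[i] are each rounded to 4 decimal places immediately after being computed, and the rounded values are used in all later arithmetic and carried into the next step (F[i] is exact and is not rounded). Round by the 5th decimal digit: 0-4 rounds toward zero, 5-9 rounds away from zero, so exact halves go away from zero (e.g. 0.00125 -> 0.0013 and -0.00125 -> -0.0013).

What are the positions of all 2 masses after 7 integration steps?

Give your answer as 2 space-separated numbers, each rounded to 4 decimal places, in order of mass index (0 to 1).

Step 0: x=[6.0000 10.0000] v=[0.0000 1.0000]
Step 1: x=[5.9800 10.1200] v=[-0.2000 1.2000]
Step 2: x=[5.9428 10.2572] v=[-0.3720 1.3720]
Step 3: x=[5.8919 10.4081] v=[-0.5091 1.5091]
Step 4: x=[5.8313 10.5687] v=[-0.6059 1.6059]
Step 5: x=[5.7655 10.7345] v=[-0.6584 1.6584]
Step 6: x=[5.6990 10.9010] v=[-0.6646 1.6646]
Step 7: x=[5.6366 11.0634] v=[-0.6242 1.6242]

Answer: 5.6366 11.0634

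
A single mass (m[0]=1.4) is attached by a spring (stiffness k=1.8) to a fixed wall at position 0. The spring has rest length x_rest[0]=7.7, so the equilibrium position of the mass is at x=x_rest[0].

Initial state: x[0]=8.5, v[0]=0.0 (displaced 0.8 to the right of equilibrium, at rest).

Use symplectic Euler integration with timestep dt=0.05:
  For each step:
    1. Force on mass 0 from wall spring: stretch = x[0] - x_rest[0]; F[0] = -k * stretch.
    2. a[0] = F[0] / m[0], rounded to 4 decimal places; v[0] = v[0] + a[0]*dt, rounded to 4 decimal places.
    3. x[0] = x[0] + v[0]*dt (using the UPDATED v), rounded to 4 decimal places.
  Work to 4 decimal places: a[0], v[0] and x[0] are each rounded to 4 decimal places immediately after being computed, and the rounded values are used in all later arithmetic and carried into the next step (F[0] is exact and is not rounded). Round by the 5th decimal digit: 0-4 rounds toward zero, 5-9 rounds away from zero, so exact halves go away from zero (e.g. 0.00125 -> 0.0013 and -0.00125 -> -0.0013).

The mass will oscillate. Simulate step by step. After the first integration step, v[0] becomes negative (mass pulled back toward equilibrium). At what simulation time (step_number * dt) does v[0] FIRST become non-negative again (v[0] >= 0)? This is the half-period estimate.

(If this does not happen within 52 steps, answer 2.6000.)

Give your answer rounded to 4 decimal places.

Step 0: x=[8.5000] v=[0.0000]
Step 1: x=[8.4974] v=[-0.0514]
Step 2: x=[8.4923] v=[-0.1027]
Step 3: x=[8.4846] v=[-0.1536]
Step 4: x=[8.4744] v=[-0.2040]
Step 5: x=[8.4617] v=[-0.2538]
Step 6: x=[8.4466] v=[-0.3028]
Step 7: x=[8.4291] v=[-0.3508]
Step 8: x=[8.4092] v=[-0.3977]
Step 9: x=[8.3870] v=[-0.4433]
Step 10: x=[8.3626] v=[-0.4875]
Step 11: x=[8.3361] v=[-0.5301]
Step 12: x=[8.3076] v=[-0.5710]
Step 13: x=[8.2771] v=[-0.6101]
Step 14: x=[8.2447] v=[-0.6472]
Step 15: x=[8.2106] v=[-0.6822]
Step 16: x=[8.1749] v=[-0.7150]
Step 17: x=[8.1376] v=[-0.7455]
Step 18: x=[8.0989] v=[-0.7736]
Step 19: x=[8.0589] v=[-0.7992]
Step 20: x=[8.0178] v=[-0.8223]
Step 21: x=[7.9757] v=[-0.8427]
Step 22: x=[7.9327] v=[-0.8604]
Step 23: x=[7.8889] v=[-0.8754]
Step 24: x=[7.8445] v=[-0.8875]
Step 25: x=[7.7997] v=[-0.8968]
Step 26: x=[7.7545] v=[-0.9032]
Step 27: x=[7.7092] v=[-0.9067]
Step 28: x=[7.6638] v=[-0.9073]
Step 29: x=[7.6186] v=[-0.9050]
Step 30: x=[7.5736] v=[-0.8998]
Step 31: x=[7.5290] v=[-0.8917]
Step 32: x=[7.4850] v=[-0.8807]
Step 33: x=[7.4417] v=[-0.8669]
Step 34: x=[7.3992] v=[-0.8503]
Step 35: x=[7.3577] v=[-0.8310]
Step 36: x=[7.3173] v=[-0.8090]
Step 37: x=[7.2781] v=[-0.7844]
Step 38: x=[7.2402] v=[-0.7573]
Step 39: x=[7.2038] v=[-0.7277]
Step 40: x=[7.1690] v=[-0.6958]
Step 41: x=[7.1359] v=[-0.6617]
Step 42: x=[7.1046] v=[-0.6254]
Step 43: x=[7.0752] v=[-0.5871]
Step 44: x=[7.0479] v=[-0.5469]
Step 45: x=[7.0227] v=[-0.5050]
Step 46: x=[6.9996] v=[-0.4615]
Step 47: x=[6.9788] v=[-0.4165]
Step 48: x=[6.9603] v=[-0.3701]
Step 49: x=[6.9442] v=[-0.3226]
Step 50: x=[6.9305] v=[-0.2740]
Step 51: x=[6.9193] v=[-0.2245]
Step 52: x=[6.9106] v=[-0.1743]
v[0] did not become non-negative within 52 steps; using fallback time=2.6000

Answer: 2.6000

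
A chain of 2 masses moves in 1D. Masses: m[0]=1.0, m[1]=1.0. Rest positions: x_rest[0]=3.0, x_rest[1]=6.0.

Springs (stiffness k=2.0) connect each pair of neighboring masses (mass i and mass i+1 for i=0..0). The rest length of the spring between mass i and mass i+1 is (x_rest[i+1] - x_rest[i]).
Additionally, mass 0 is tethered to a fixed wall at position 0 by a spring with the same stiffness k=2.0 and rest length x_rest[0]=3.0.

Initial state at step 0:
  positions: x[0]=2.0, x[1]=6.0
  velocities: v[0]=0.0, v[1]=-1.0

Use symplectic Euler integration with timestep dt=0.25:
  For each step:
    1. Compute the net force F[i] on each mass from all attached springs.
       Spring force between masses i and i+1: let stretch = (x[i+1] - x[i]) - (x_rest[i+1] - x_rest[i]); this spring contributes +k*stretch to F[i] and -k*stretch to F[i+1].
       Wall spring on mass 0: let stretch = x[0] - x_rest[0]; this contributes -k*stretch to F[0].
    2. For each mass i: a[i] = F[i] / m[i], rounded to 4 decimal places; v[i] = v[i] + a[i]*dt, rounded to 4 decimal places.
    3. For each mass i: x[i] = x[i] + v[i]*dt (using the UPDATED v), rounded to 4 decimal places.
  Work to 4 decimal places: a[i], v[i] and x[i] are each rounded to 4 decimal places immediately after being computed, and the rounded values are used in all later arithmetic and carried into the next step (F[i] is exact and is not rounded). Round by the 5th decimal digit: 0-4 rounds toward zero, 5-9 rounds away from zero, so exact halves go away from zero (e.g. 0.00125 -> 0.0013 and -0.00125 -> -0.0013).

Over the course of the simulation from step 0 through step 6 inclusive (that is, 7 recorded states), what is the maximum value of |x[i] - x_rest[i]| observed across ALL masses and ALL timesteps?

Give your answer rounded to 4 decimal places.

Step 0: x=[2.0000 6.0000] v=[0.0000 -1.0000]
Step 1: x=[2.2500 5.6250] v=[1.0000 -1.5000]
Step 2: x=[2.6406 5.2031] v=[1.5625 -1.6875]
Step 3: x=[3.0215 4.8359] v=[1.5235 -1.4688]
Step 4: x=[3.2515 4.6169] v=[0.9200 -0.8760]
Step 5: x=[3.2457 4.6022] v=[-0.0231 -0.0587]
Step 6: x=[3.0038 4.7930] v=[-0.9677 0.7631]
Max displacement = 1.3978

Answer: 1.3978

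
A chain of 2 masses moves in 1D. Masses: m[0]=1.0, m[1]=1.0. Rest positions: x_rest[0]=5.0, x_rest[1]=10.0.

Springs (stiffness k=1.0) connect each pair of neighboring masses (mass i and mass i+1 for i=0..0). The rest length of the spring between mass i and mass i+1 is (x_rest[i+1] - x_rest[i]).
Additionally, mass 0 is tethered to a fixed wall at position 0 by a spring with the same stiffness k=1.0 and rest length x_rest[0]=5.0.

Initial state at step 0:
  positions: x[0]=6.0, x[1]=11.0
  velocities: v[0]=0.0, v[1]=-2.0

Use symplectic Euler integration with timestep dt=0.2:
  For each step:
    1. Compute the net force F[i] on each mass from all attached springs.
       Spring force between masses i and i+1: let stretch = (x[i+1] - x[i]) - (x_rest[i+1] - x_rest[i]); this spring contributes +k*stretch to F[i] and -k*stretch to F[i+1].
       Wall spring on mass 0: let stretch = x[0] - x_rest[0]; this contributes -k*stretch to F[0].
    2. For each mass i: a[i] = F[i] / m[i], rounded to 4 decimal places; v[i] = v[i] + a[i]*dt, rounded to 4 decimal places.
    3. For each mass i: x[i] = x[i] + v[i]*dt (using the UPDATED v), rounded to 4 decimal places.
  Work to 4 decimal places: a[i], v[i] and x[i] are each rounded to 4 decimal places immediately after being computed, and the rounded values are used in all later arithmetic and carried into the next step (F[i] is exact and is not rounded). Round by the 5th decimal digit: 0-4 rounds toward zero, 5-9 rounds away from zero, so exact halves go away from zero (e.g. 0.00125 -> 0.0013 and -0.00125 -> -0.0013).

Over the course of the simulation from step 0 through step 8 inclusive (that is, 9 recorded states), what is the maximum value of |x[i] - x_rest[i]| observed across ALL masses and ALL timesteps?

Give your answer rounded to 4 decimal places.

Answer: 1.3959

Derivation:
Step 0: x=[6.0000 11.0000] v=[0.0000 -2.0000]
Step 1: x=[5.9600 10.6000] v=[-0.2000 -2.0000]
Step 2: x=[5.8672 10.2144] v=[-0.4640 -1.9280]
Step 3: x=[5.7136 9.8549] v=[-0.7680 -1.7974]
Step 4: x=[5.4971 9.5298] v=[-1.0825 -1.6257]
Step 5: x=[5.2220 9.2434] v=[-1.3754 -1.4322]
Step 6: x=[4.8989 8.9961] v=[-1.6155 -1.2365]
Step 7: x=[4.5437 8.7849] v=[-1.7758 -1.0559]
Step 8: x=[4.1764 8.6041] v=[-1.8363 -0.9041]
Max displacement = 1.3959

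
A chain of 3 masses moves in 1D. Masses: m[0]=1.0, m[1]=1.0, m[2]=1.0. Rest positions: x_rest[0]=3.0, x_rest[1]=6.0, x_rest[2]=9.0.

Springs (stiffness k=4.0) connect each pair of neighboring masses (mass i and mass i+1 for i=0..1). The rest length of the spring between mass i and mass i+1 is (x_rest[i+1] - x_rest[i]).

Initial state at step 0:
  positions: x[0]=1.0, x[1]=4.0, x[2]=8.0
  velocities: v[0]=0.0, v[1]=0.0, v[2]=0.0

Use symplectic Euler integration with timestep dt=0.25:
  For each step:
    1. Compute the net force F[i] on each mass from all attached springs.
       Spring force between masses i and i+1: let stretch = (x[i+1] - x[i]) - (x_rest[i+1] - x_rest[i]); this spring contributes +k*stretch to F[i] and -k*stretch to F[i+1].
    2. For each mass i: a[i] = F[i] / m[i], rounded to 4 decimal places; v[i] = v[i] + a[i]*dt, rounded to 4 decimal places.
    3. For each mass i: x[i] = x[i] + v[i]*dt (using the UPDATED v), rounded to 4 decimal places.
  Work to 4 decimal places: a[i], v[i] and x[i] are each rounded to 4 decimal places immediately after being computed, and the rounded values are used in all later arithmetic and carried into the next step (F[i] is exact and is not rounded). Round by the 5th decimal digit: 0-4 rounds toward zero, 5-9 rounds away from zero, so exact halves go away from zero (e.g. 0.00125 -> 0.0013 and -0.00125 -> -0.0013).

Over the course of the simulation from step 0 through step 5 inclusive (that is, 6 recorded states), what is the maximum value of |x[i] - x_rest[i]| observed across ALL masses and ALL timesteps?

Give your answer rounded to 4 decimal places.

Step 0: x=[1.0000 4.0000 8.0000] v=[0.0000 0.0000 0.0000]
Step 1: x=[1.0000 4.2500 7.7500] v=[0.0000 1.0000 -1.0000]
Step 2: x=[1.0625 4.5625 7.3750] v=[0.2500 1.2500 -1.5000]
Step 3: x=[1.2500 4.7031 7.0469] v=[0.7500 0.5625 -1.3125]
Step 4: x=[1.5508 4.5664 6.8828] v=[1.2031 -0.5468 -0.6563]
Step 5: x=[1.8555 4.2549 6.8896] v=[1.2187 -1.2460 0.0273]
Max displacement = 2.1172

Answer: 2.1172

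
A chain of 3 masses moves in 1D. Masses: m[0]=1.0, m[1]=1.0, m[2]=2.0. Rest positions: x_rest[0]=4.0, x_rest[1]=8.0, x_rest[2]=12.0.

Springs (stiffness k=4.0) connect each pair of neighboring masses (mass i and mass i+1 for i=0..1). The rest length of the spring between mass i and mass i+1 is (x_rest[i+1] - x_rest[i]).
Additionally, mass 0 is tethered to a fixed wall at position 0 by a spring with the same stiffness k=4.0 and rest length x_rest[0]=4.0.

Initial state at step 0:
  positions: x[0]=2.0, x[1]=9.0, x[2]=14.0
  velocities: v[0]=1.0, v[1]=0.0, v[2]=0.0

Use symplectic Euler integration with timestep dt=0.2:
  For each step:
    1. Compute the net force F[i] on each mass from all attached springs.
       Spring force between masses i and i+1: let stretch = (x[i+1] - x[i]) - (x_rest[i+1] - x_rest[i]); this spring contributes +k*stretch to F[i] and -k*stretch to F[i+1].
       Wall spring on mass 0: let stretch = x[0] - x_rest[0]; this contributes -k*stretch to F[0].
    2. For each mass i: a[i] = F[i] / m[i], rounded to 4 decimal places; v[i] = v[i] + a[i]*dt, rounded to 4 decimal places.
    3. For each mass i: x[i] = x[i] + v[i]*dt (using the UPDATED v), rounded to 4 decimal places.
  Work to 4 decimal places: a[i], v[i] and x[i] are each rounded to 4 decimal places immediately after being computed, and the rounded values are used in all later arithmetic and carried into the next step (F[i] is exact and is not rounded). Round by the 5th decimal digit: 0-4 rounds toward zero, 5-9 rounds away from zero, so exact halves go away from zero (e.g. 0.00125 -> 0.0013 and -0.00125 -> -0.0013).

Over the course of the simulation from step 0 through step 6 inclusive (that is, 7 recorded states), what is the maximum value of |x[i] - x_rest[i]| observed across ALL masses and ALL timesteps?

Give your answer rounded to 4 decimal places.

Answer: 2.6178

Derivation:
Step 0: x=[2.0000 9.0000 14.0000] v=[1.0000 0.0000 0.0000]
Step 1: x=[3.0000 8.6800 13.9200] v=[5.0000 -1.6000 -0.4000]
Step 2: x=[4.4288 8.2896 13.7408] v=[7.1440 -1.9520 -0.8960]
Step 3: x=[5.7667 8.1537 13.4455] v=[6.6896 -0.6797 -1.4765]
Step 4: x=[6.5639 8.4825 13.0469] v=[3.9858 1.6441 -1.9932]
Step 5: x=[6.6178 9.2346 12.6031] v=[0.2696 3.7607 -2.2190]
Step 6: x=[6.0316 10.1070 12.2098] v=[-2.9312 4.3621 -1.9664]
Max displacement = 2.6178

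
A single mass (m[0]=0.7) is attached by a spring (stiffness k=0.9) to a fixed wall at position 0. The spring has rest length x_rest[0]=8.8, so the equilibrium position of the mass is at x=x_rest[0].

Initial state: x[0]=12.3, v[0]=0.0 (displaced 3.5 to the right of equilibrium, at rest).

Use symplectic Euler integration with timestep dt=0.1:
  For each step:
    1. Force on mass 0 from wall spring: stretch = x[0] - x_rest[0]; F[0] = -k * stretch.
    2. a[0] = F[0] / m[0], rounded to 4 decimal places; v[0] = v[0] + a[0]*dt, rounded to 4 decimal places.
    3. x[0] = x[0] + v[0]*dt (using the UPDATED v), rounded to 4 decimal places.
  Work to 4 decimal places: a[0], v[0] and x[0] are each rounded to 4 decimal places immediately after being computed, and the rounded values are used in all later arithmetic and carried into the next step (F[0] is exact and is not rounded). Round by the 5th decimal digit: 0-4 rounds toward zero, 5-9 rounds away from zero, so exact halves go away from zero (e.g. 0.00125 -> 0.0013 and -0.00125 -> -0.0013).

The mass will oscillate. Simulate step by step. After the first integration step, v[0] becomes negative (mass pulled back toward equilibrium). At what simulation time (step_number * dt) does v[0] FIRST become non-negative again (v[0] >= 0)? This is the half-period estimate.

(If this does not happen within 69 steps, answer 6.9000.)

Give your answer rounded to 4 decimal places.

Step 0: x=[12.3000] v=[0.0000]
Step 1: x=[12.2550] v=[-0.4500]
Step 2: x=[12.1656] v=[-0.8942]
Step 3: x=[12.0329] v=[-1.3269]
Step 4: x=[11.8586] v=[-1.7426]
Step 5: x=[11.6450] v=[-2.1359]
Step 6: x=[11.3948] v=[-2.5017]
Step 7: x=[11.1113] v=[-2.8353]
Step 8: x=[10.7981] v=[-3.1325]
Step 9: x=[10.4592] v=[-3.3894]
Step 10: x=[10.0989] v=[-3.6027]
Step 11: x=[9.7219] v=[-3.7697]
Step 12: x=[9.3331] v=[-3.8882]
Step 13: x=[8.9374] v=[-3.9567]
Step 14: x=[8.5400] v=[-3.9744]
Step 15: x=[8.1459] v=[-3.9410]
Step 16: x=[7.7602] v=[-3.8569]
Step 17: x=[7.3879] v=[-3.7232]
Step 18: x=[7.0337] v=[-3.5416]
Step 19: x=[6.7023] v=[-3.3145]
Step 20: x=[6.3978] v=[-3.0448]
Step 21: x=[6.1242] v=[-2.7360]
Step 22: x=[5.8850] v=[-2.3920]
Step 23: x=[5.6833] v=[-2.0172]
Step 24: x=[5.5217] v=[-1.6165]
Step 25: x=[5.4022] v=[-1.1950]
Step 26: x=[5.3264] v=[-0.7581]
Step 27: x=[5.2953] v=[-0.3115]
Step 28: x=[5.3092] v=[0.1391]
First v>=0 after going negative at step 28, time=2.8000

Answer: 2.8000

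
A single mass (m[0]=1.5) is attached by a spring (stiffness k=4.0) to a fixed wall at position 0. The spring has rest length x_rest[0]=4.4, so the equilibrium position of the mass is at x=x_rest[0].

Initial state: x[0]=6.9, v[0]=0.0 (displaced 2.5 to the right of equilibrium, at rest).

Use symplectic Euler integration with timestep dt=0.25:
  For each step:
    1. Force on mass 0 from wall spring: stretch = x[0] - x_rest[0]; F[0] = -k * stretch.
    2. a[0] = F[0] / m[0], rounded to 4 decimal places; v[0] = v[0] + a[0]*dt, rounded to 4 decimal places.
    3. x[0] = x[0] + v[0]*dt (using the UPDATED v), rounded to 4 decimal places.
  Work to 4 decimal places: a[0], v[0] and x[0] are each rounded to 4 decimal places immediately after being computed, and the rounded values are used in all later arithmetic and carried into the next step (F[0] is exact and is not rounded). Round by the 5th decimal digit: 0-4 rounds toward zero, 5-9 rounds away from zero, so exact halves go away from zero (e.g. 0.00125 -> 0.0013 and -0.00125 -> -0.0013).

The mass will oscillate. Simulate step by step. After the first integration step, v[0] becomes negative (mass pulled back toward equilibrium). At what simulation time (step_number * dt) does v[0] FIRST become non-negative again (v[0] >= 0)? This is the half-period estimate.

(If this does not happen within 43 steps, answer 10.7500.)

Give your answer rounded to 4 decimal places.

Step 0: x=[6.9000] v=[0.0000]
Step 1: x=[6.4833] v=[-1.6667]
Step 2: x=[5.7194] v=[-3.0556]
Step 3: x=[4.7356] v=[-3.9352]
Step 4: x=[3.6959] v=[-4.1589]
Step 5: x=[2.7735] v=[-3.6895]
Step 6: x=[2.1222] v=[-2.6052]
Step 7: x=[1.8505] v=[-1.0867]
Step 8: x=[2.0038] v=[0.6130]
First v>=0 after going negative at step 8, time=2.0000

Answer: 2.0000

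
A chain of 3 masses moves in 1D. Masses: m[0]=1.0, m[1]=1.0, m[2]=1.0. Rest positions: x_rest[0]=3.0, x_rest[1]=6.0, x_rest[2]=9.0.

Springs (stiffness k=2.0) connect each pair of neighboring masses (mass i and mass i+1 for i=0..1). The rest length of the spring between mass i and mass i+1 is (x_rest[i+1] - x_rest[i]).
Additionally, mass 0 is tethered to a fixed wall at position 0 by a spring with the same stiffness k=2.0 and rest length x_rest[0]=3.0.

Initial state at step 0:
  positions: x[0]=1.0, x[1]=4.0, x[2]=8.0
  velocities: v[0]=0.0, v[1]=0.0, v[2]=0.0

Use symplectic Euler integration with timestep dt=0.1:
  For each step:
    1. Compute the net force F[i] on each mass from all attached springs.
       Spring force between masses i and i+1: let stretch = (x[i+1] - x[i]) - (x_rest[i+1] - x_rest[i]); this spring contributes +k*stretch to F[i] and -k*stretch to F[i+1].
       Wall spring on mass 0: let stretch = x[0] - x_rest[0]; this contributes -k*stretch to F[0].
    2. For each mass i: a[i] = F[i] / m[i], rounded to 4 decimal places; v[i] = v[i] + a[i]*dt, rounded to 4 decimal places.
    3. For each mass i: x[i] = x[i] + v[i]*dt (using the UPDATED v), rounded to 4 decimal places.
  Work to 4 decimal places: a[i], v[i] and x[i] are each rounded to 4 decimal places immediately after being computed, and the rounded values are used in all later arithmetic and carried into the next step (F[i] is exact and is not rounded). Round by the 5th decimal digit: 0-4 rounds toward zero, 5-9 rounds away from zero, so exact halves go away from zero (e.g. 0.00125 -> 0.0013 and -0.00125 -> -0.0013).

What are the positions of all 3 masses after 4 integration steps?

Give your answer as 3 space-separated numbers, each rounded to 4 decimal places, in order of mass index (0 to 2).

Answer: 1.3822 4.1941 7.8119

Derivation:
Step 0: x=[1.0000 4.0000 8.0000] v=[0.0000 0.0000 0.0000]
Step 1: x=[1.0400 4.0200 7.9800] v=[0.4000 0.2000 -0.2000]
Step 2: x=[1.1188 4.0596 7.9408] v=[0.7880 0.3960 -0.3920]
Step 3: x=[1.2340 4.1180 7.8840] v=[1.1524 0.5841 -0.5682]
Step 4: x=[1.3822 4.1941 7.8119] v=[1.4824 0.7605 -0.7214]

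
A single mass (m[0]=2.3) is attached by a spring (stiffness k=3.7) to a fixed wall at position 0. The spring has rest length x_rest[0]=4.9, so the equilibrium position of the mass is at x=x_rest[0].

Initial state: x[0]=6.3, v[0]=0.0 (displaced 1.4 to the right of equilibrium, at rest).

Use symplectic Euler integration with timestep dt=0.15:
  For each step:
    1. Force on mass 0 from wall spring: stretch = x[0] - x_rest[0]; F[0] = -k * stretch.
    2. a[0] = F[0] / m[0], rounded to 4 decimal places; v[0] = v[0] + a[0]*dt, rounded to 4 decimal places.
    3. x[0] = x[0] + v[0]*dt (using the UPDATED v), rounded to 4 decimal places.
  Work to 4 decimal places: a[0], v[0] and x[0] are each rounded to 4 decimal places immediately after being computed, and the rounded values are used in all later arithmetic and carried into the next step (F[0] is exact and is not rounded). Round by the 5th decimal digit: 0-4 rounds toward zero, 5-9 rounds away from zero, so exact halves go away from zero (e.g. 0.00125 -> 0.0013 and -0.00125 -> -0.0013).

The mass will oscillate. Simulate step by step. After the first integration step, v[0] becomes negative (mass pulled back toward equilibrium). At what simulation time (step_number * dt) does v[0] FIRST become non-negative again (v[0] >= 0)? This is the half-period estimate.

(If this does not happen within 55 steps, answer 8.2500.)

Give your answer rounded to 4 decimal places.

Answer: 2.5500

Derivation:
Step 0: x=[6.3000] v=[0.0000]
Step 1: x=[6.2493] v=[-0.3378]
Step 2: x=[6.1498] v=[-0.6634]
Step 3: x=[6.0051] v=[-0.9650]
Step 4: x=[5.8203] v=[-1.2317]
Step 5: x=[5.6022] v=[-1.4538]
Step 6: x=[5.3587] v=[-1.6232]
Step 7: x=[5.0986] v=[-1.7339]
Step 8: x=[4.8313] v=[-1.7818]
Step 9: x=[4.5665] v=[-1.7652]
Step 10: x=[4.3138] v=[-1.6847]
Step 11: x=[4.0823] v=[-1.5433]
Step 12: x=[3.8804] v=[-1.3460]
Step 13: x=[3.7154] v=[-1.1000]
Step 14: x=[3.5933] v=[-0.8141]
Step 15: x=[3.5185] v=[-0.4988]
Step 16: x=[3.4937] v=[-0.1654]
Step 17: x=[3.5198] v=[0.1739]
First v>=0 after going negative at step 17, time=2.5500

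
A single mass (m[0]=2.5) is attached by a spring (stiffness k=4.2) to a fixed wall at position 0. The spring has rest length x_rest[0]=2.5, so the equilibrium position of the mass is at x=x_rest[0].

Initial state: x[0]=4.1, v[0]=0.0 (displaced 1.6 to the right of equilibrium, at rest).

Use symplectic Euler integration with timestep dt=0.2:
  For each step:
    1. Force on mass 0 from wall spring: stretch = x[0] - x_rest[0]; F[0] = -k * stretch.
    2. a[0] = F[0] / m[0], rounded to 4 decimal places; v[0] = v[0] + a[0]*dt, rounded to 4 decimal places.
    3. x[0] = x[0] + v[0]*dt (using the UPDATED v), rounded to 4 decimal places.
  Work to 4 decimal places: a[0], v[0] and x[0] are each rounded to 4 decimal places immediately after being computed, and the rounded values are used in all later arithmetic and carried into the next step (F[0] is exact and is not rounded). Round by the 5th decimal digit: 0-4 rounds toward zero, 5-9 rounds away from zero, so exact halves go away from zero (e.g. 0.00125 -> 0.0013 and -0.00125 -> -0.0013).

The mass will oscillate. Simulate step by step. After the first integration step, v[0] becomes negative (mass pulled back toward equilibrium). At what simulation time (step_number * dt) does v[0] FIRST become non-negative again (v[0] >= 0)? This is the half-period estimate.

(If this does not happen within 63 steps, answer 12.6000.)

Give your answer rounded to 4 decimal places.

Answer: 2.6000

Derivation:
Step 0: x=[4.1000] v=[0.0000]
Step 1: x=[3.9925] v=[-0.5376]
Step 2: x=[3.7847] v=[-1.0391]
Step 3: x=[3.4905] v=[-1.4708]
Step 4: x=[3.1298] v=[-1.8036]
Step 5: x=[2.7268] v=[-2.0152]
Step 6: x=[2.3085] v=[-2.0914]
Step 7: x=[1.9031] v=[-2.0271]
Step 8: x=[1.5378] v=[-1.8265]
Step 9: x=[1.2372] v=[-1.5032]
Step 10: x=[1.0214] v=[-1.0789]
Step 11: x=[0.9050] v=[-0.5821]
Step 12: x=[0.8958] v=[-0.0462]
Step 13: x=[0.9944] v=[0.4928]
First v>=0 after going negative at step 13, time=2.6000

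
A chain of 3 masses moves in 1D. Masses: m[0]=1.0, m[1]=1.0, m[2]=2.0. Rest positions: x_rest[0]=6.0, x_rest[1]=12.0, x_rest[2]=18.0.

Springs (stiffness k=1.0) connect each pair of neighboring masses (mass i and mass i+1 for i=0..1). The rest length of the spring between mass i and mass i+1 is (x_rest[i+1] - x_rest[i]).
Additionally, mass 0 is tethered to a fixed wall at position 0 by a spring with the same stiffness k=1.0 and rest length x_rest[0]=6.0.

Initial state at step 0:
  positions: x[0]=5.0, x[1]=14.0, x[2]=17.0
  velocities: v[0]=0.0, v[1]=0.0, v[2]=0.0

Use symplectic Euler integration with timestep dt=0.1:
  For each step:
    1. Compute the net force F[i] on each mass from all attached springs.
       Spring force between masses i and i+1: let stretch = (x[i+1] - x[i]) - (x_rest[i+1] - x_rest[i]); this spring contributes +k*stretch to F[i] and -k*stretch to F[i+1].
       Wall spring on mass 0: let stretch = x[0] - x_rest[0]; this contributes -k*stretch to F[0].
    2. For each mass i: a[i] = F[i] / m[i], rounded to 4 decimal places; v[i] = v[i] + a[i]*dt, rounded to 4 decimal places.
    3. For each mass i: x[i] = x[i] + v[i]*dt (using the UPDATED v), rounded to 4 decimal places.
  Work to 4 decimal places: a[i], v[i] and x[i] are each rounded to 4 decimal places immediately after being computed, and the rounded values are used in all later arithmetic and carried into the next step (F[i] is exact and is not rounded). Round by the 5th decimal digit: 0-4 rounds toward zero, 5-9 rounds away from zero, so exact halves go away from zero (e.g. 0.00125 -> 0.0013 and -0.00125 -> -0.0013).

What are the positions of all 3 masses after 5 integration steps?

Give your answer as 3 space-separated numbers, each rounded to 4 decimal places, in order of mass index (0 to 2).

Answer: 5.5524 13.1599 17.2121

Derivation:
Step 0: x=[5.0000 14.0000 17.0000] v=[0.0000 0.0000 0.0000]
Step 1: x=[5.0400 13.9400 17.0150] v=[0.4000 -0.6000 0.1500]
Step 2: x=[5.1186 13.8218 17.0446] v=[0.7860 -1.1825 0.2963]
Step 3: x=[5.2331 13.6488 17.0881] v=[1.1445 -1.7305 0.4352]
Step 4: x=[5.3794 13.4260 17.1444] v=[1.4628 -2.2281 0.5632]
Step 5: x=[5.5524 13.1599 17.2121] v=[1.7295 -2.6609 0.6773]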